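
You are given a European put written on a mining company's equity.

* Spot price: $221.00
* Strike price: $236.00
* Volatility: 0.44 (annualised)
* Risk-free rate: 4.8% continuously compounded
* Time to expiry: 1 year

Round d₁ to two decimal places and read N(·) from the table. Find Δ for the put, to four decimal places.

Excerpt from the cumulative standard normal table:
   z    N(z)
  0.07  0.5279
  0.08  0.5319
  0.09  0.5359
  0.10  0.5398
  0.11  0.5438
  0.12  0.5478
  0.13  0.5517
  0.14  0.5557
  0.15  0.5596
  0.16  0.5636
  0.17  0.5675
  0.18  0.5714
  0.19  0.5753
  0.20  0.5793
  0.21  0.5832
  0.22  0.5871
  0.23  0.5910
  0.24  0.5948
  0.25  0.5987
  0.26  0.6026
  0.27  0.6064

-0.4286

σ√T = 0.44·√1 = 0.4400
d₁ = [ln(221/236) + (0.048 + ½·0.44²)·1] / (σ√T) = (-0.0657 + 0.1448) / 0.4400 = 0.1798 which rounds to 0.18
N(d₁) = N(0.18) = 0.5714
Δ_put = N(d₁) − 1 = 0.5714 − 1 = -0.4286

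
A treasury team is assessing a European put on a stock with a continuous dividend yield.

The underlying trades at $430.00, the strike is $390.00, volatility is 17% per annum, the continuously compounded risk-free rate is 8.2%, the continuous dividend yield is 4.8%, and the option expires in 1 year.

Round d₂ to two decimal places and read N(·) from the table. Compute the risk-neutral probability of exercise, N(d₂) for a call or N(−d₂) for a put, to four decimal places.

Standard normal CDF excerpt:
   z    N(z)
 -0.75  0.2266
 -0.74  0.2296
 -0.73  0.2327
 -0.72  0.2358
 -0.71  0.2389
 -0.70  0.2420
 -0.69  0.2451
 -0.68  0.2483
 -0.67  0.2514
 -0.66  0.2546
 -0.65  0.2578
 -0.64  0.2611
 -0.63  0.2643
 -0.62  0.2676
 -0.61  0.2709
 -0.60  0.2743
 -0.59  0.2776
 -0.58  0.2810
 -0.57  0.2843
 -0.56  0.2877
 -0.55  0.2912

σ√T = 0.17·√1 = 0.1700
d₁ = [ln(430/390) + (0.082 − 0.048 + 0.17²/2)·1] / 0.1700 = [0.0976 + 0.0485] / 0.1700 = 0.8593 ⇒ 0.86
d₂ = d₁ − σ√T = 0.8593 − 0.1700 = 0.6893 ⇒ 0.69
Risk-neutral Pr[S_T < K] = N(−d₂) = N(-0.69) = 0.2451

0.2451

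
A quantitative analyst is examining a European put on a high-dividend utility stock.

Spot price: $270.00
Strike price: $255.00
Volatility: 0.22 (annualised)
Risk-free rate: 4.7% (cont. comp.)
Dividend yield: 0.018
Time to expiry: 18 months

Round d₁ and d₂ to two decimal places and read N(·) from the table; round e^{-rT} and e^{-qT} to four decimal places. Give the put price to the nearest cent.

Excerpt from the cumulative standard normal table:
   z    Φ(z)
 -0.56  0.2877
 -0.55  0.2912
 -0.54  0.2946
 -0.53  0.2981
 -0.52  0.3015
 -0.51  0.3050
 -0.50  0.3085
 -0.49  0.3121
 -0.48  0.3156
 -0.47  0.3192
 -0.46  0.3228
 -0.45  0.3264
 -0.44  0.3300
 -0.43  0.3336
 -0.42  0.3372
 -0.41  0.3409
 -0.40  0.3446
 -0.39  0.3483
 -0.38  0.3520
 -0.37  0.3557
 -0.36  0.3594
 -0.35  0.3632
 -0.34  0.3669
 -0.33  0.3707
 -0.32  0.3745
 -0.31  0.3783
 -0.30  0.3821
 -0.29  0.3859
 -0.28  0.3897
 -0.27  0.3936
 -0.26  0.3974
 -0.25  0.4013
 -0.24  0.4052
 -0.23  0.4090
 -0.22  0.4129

T = 1.5;  σ√T = 0.2694
d₁ = [ln(270/255) + (0.047 − 0.018 + 0.22²/2)·1.5] / 0.2694 = [0.0572 + 0.0798] / 0.2694 = 0.5083 → 0.51
d₂ = d₁ − σ√T = 0.5083 − 0.2694 = 0.2389 → 0.24
e^(−qT) = e^(−0.018·1.5) = 0.9734;  e^(−rT) = e^(−0.047·1.5) = 0.9319
P = 255·0.9319·N(-0.24) − 270·0.9734·N(-0.51) = 255·0.9319·0.4052 − 270·0.9734·0.3050 = 96.2895 − 80.1595 = 16.1300

$16.13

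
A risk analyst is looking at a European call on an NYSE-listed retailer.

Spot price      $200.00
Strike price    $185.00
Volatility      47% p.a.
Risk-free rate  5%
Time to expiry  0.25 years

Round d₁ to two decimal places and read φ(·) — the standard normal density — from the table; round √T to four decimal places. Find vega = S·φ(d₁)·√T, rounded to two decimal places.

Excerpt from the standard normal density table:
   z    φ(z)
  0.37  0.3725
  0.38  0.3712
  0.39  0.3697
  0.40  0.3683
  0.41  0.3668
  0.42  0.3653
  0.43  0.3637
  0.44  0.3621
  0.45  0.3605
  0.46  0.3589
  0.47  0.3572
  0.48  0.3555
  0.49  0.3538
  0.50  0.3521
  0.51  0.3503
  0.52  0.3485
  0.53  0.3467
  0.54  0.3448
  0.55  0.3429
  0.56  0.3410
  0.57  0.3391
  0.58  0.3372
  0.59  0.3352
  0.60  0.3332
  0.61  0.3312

35.21

σ√T = 0.47·√0.25 = 0.2350
d₁ = [ln(200/185) + (0.05 + 0.47²/2)·0.25] / 0.2350 = [0.0780 + 0.0401] / 0.2350 = 0.5024 ⇒ 0.50
√T = √0.25 = 0.5000
φ(d₁) = φ(0.50) = 0.3521
vega = S·φ(d₁)·√T = 200·0.3521·0.5000 = 35.2100
(Call and put vega coincide under Black-Scholes.)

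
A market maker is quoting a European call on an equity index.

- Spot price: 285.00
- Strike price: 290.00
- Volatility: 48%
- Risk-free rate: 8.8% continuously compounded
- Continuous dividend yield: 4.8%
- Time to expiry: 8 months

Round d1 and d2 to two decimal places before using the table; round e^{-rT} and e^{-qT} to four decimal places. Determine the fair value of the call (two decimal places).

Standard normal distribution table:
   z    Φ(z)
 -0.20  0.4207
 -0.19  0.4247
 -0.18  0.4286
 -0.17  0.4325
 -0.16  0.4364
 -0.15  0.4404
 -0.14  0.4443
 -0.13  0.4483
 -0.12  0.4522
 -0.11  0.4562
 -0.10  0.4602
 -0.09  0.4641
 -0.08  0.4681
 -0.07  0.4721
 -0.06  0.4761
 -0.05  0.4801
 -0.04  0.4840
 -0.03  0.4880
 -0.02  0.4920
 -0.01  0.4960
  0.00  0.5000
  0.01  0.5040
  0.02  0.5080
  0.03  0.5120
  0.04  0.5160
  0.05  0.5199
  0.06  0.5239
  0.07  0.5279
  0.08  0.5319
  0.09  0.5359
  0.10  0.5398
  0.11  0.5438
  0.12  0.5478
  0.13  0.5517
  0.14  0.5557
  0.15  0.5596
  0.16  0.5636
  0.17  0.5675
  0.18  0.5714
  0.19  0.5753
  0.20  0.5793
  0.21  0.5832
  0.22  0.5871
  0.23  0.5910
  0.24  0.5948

43.78

σ√T = 0.48 × 0.8165 = 0.3919
ln(S/K) + (r − q + σ²/2)T = ln(285/290) + (0.088 − 0.048 + 0.48²/2)·0.6667 = -0.0174 + 0.1035 = 0.0861
d₁ = 0.0861 / 0.3919 = 0.2196 → 0.22
d₂ = d₁ − σ√T = 0.2196 − 0.3919 = -0.1723 → -0.17
exp(−qT) = exp(−0.048·0.6667) = 0.9685;  exp(−rT) = exp(−0.088·0.6667) = 0.9430
N(d₁) = N(0.22) = 0.5871;  N(d₂) = N(-0.17) = 0.4325
C = 285·0.9685·0.5871 − 290·0.9430·0.4325 = 162.0528 − 118.2758 = 43.7770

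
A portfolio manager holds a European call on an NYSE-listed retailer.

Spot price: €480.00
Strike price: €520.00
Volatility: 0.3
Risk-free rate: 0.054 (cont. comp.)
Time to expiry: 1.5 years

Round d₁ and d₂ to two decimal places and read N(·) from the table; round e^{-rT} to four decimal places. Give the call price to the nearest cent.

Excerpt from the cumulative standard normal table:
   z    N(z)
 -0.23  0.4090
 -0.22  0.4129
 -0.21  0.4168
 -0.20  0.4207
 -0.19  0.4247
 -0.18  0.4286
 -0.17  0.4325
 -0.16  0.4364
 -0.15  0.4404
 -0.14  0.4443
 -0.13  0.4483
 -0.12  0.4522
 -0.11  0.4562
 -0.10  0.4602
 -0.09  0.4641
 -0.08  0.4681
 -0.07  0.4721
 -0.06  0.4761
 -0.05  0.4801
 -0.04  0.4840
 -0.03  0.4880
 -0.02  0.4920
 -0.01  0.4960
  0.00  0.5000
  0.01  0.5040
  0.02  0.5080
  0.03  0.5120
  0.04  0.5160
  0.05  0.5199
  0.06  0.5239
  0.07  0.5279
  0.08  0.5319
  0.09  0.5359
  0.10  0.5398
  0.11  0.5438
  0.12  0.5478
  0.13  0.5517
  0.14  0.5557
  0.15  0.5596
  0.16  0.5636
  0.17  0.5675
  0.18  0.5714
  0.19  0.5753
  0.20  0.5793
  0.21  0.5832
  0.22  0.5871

σ√T = 0.3·√1.5 = 0.3674
d₁ = [ln(480/520) + (0.054 + 0.3²/2)·1.5] / 0.3674 = [-0.0800 + 0.1485] / 0.3674 = 0.1863 → 0.19
d₂ = d₁ − σ√T = 0.1863 − 0.3674 = -0.1811 → -0.18
exp(−rT) = exp(−0.054·1.5) = 0.9222
C = 480·N(0.19) − 520·0.9222·N(-0.18) = 480·0.5753 − 520·0.9222·0.4286 = 276.1440 − 205.5326 = 70.6114

€70.61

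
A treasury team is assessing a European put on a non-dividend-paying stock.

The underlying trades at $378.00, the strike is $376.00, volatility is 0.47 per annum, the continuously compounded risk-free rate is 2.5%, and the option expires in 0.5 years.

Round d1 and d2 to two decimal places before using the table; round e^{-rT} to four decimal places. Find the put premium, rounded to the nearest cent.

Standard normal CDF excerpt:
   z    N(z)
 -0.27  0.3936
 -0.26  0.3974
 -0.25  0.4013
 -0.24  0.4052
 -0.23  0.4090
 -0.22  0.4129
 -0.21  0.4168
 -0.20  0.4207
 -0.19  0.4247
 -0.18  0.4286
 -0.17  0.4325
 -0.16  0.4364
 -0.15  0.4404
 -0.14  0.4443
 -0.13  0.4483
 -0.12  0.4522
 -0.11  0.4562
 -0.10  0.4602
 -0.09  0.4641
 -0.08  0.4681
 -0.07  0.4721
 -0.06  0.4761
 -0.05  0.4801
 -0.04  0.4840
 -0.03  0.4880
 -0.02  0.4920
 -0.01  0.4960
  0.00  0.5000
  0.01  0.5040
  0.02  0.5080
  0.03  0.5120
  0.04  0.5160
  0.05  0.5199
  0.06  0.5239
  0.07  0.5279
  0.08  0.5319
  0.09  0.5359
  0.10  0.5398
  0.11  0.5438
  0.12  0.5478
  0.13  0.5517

σ√T = 0.47 × 0.7071 = 0.3323
d₁ = [ln(378/376) + (0.025 + 0.47²/2)·0.5] / 0.3323 = [0.0053 + 0.0677] / 0.3323 = 0.2197 ≈ 0.22
d₂ = d₁ − σ√T = 0.2197 − 0.3323 = -0.1126 ≈ -0.11
exp(−rT) = exp(−0.025·0.5) = 0.9876
N(−d₂) = N(0.11) = 0.5438;  N(−d₁) = N(-0.22) = 0.4129
P = 376·0.9876·0.5438 − 378·0.4129 = 201.9334 − 156.0762 = 45.8572

$45.86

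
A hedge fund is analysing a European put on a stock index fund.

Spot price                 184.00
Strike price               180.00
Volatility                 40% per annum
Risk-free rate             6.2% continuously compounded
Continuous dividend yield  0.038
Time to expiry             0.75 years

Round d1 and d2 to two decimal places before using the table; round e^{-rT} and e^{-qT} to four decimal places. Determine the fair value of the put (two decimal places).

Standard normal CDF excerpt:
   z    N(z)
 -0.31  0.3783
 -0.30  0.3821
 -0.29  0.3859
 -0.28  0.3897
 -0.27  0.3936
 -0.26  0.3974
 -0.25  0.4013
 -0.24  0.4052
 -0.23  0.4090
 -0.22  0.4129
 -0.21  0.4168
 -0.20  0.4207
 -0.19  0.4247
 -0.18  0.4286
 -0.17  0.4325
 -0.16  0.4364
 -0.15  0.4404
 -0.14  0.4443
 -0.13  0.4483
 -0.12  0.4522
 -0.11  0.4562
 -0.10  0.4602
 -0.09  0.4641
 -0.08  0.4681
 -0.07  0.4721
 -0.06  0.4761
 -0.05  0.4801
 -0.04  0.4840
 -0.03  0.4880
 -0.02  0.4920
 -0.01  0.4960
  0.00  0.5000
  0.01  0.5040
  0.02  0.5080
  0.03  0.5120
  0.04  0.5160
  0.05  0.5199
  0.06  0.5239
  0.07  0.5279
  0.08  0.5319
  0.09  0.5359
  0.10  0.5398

σ√T = 0.4 × 0.8660 = 0.3464
ln(S/K) + (r − q + σ²/2)T = ln(184/180) + (0.062 − 0.038 + 0.4²/2)·0.75 = 0.0220 + 0.0780 = 0.1000
d₁ = 0.1000 / 0.3464 = 0.2886 ⇒ 0.29
d₂ = d₁ − σ√T = 0.2886 − 0.3464 = -0.0578 ⇒ -0.06
e^(−qT) = e^(−0.038·0.75) = 0.9719;  e^(−rT) = e^(−0.062·0.75) = 0.9546
P = 180·0.9546·N(0.06) − 184·0.9719·N(-0.29) = 180·0.9546·0.5239 − 184·0.9719·0.3859 = 90.0207 − 69.0103 = 21.0103

21.01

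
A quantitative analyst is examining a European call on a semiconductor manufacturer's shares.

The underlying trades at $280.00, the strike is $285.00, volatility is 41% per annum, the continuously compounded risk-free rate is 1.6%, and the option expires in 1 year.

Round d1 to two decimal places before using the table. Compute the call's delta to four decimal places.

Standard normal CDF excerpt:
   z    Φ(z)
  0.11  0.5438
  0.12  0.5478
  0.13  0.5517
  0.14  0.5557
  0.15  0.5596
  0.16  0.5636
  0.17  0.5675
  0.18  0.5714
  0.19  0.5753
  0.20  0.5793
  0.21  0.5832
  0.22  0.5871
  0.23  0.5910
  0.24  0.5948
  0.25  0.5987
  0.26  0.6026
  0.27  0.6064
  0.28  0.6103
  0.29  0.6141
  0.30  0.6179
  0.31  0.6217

σ√T = 0.41·√1 = 0.4100
d₁ = [ln(280/285) + (0.016 + ½·0.41²)·1] / (σ√T) = (-0.0177 + 0.1000) / 0.4100 = 0.2009 → 0.20
N(d₁) = N(0.20) = 0.5793
Δ_call = N(d₁) = 0.5793

0.5793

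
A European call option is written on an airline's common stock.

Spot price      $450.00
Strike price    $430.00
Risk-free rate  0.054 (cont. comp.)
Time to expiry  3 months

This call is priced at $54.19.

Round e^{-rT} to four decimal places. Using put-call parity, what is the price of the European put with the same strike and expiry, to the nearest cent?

$28.43

e^(−rT) = e^(−0.054·0.25) = 0.9866
Put-call parity: C − P = S − K·e^(−rT) = 450 − 430·0.9866 = 450 − 424.2380 = 25.7620
P = C − (C − P) = 54.19 − (25.7620) = 28.4280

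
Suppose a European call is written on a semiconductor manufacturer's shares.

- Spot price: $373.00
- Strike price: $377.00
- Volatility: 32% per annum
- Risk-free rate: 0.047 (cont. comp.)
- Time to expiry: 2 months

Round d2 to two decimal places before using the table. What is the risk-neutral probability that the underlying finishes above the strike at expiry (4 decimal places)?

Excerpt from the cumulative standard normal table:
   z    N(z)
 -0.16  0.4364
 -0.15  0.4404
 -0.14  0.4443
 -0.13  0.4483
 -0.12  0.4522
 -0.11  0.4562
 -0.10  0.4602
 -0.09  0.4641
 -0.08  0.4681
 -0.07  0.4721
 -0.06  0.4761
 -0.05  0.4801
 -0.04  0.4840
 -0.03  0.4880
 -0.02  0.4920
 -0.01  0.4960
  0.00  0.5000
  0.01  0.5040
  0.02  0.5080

T = 0.1667;  σ√T = 0.1306
d₁ = [ln(373/377) + (0.047 + 0.32²/2)·0.1667] / 0.1306 = [-0.0107 + 0.0164] / 0.1306 = 0.0436 → 0.04
d₂ = d₁ − σ√T = 0.0436 − 0.1306 = -0.0870 → -0.09
Pr(exercise) under Q = N(d₂) = 0.4641

0.4641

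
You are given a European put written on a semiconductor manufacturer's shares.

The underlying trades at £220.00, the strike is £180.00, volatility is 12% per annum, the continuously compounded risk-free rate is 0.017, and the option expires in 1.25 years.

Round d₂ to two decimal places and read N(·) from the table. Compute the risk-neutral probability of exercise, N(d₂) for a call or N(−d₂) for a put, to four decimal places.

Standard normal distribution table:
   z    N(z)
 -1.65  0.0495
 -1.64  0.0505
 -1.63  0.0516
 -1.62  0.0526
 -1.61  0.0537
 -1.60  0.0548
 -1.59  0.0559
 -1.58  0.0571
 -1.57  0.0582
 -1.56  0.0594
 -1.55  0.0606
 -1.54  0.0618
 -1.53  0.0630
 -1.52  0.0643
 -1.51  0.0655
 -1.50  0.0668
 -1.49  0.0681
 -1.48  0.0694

0.0559

T = 1.25;  σ√T = 0.1342
d₁ = [ln(220/180) + (0.017 + ½·0.12²)·1.25] / (σ√T) = (0.2007 + 0.0302) / 0.1342 = 1.7212 ⇒ 1.72
d₂ = 1.7212 − 0.1342 = 1.5870 ⇒ 1.59
Pr(exercise) under Q = N(−d₂) = N(-1.59) = 0.0559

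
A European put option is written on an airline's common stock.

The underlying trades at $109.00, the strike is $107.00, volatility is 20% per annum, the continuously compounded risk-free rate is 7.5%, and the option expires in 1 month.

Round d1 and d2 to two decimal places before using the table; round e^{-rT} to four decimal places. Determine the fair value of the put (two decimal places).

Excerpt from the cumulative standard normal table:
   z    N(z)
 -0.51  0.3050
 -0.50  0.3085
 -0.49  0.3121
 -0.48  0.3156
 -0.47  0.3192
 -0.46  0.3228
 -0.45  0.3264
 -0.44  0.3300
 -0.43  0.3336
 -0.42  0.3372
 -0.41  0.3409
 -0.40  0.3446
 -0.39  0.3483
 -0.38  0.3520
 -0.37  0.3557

$1.46

σ√T = 0.2·√0.08333 = 0.0577
ln(S/K) + (r + σ²/2)T = ln(109/107) + (0.075 + 0.2²/2)·0.08333 = 0.0185 + 0.0079 = 0.0264
d₁ = 0.0264 / 0.0577 = 0.4579 → 0.46
d₂ = d₁ − σ√T = 0.4579 − 0.0577 = 0.4001 → 0.40
exp(−rT) = exp(−0.075·0.08333) = 0.9938
P = 107·0.9938·N(-0.40) − 109·N(-0.46) = 107·0.9938·0.3446 − 109·0.3228 = 36.6436 − 35.1852 = 1.4584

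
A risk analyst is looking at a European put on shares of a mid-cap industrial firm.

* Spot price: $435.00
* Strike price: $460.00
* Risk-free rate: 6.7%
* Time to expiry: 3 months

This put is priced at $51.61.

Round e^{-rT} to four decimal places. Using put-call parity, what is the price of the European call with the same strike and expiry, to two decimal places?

$34.25

exp(−rT) = exp(−0.067·0.25) = 0.9834
Put-call parity: C − P = S − K·e^(−rT) = 435 − 460·0.9834 = 435 − 452.3640 = -17.3640
C = P + (C − P) = 51.61 + (-17.3640) = 34.2460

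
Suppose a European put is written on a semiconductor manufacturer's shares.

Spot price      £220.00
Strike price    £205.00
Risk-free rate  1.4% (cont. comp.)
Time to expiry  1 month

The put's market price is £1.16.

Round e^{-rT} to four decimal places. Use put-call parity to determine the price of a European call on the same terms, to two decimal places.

£16.41

exp(−rT) = exp(−0.014·0.08333) = 0.9988
Put-call parity: C − P = S − K·e^(−rT) = 220 − 205·0.9988 = 220 − 204.7540 = 15.2460
C = P + (C − P) = 1.16 + (15.2460) = 16.4060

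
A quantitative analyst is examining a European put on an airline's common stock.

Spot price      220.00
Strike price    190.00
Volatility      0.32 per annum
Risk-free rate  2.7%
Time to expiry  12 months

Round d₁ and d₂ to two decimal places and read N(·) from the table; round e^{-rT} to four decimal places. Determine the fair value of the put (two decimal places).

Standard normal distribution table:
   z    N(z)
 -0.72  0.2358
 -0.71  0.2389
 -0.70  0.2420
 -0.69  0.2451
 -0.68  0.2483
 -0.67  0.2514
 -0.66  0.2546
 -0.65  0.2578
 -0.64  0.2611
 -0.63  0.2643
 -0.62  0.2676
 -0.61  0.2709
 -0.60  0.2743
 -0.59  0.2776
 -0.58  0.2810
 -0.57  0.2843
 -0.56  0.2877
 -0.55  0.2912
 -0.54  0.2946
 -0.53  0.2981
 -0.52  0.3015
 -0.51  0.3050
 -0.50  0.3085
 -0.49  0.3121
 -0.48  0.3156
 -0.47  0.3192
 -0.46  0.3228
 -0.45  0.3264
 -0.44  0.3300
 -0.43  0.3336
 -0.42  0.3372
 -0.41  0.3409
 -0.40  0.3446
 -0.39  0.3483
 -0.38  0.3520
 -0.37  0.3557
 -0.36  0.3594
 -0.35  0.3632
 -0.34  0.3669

11.86

T = 1;  σ√T = 0.3200
d₁ = [ln(220/190) + (0.027 + ½·0.32²)·1] / (σ√T) = (0.1466 + 0.0782) / 0.3200 = 0.7025 → 0.70
d₂ = 0.7025 − 0.3200 = 0.3825 → 0.38
e^(−rT) = e^(−0.027·1) = 0.9734
N(−d₂) = N(-0.38) = 0.3520;  N(−d₁) = N(-0.70) = 0.2420
P = 190·0.9734·0.3520 − 220·0.2420 = 65.1010 − 53.2400 = 11.8610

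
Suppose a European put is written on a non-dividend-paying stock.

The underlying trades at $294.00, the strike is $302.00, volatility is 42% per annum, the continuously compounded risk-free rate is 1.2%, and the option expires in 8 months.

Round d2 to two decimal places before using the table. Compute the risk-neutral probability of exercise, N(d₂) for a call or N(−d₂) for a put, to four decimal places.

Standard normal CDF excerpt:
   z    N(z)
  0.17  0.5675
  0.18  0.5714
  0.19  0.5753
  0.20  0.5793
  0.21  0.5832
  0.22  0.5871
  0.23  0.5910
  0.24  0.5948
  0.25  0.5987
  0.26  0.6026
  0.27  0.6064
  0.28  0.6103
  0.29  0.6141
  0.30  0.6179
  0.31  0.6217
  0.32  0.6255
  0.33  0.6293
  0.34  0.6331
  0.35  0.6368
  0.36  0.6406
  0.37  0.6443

0.5910

T = 0.6667;  σ√T = 0.3429
d₁ = [ln(294/302) + (0.012 + ½·0.42²)·0.6667] / (σ√T) = (-0.0268 + 0.0668) / 0.3429 = 0.1165 → 0.12
d₂ = 0.1165 − 0.3429 = -0.2264 → -0.23
Pr(exercise) under Q = N(−d₂) = N(0.23) = 0.5910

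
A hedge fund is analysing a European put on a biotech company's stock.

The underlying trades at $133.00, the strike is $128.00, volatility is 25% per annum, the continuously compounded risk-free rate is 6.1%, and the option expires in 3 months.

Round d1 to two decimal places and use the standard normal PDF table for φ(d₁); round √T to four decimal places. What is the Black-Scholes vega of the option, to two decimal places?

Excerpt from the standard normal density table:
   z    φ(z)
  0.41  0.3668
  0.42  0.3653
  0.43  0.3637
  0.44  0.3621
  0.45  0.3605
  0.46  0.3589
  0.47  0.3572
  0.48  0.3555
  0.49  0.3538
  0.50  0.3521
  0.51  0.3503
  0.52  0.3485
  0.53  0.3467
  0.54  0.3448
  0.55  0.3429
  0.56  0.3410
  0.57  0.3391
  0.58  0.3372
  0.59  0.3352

23.53

σ√T = 0.25·√0.25 = 0.1250
ln(S/K) + (r + σ²/2)T = ln(133/128) + (0.061 + 0.25²/2)·0.25 = 0.0383 + 0.0231 = 0.0614
d₁ = 0.0614 / 0.1250 = 0.4911 ⇒ 0.49
√T = √0.25 = 0.5000
φ(d₁) = φ(0.49) = 0.3538
vega = S·φ(d₁)·√T = 133·0.3538·0.5000 = 23.5277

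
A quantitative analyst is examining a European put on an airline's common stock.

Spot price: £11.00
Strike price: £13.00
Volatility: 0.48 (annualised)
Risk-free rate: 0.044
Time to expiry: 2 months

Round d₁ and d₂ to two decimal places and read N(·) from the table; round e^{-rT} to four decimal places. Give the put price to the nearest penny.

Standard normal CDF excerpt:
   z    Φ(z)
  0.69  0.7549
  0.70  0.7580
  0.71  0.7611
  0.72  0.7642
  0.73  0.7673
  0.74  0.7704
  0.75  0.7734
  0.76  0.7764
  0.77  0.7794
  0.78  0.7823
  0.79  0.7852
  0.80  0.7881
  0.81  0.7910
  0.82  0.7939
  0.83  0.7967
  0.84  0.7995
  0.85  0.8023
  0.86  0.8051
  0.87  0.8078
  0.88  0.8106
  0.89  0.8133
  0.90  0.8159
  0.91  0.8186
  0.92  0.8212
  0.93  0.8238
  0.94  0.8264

T = 0.1667;  σ√T = 0.1960
d₁ = [ln(11/13) + (0.044 + 0.48²/2)·0.1667] / 0.1960 = [-0.1671 + 0.0265] / 0.1960 = -0.7171 → -0.72
d₂ = d₁ − σ√T = -0.7171 − 0.1960 = -0.9131 → -0.91
exp(−rT) = exp(−0.044·0.1667) = 0.9927
P = 13·0.9927·N(0.91) − 11·N(0.72) = 13·0.9927·0.8186 − 11·0.7642 = 10.5641 − 8.4062 = 2.1579

£2.16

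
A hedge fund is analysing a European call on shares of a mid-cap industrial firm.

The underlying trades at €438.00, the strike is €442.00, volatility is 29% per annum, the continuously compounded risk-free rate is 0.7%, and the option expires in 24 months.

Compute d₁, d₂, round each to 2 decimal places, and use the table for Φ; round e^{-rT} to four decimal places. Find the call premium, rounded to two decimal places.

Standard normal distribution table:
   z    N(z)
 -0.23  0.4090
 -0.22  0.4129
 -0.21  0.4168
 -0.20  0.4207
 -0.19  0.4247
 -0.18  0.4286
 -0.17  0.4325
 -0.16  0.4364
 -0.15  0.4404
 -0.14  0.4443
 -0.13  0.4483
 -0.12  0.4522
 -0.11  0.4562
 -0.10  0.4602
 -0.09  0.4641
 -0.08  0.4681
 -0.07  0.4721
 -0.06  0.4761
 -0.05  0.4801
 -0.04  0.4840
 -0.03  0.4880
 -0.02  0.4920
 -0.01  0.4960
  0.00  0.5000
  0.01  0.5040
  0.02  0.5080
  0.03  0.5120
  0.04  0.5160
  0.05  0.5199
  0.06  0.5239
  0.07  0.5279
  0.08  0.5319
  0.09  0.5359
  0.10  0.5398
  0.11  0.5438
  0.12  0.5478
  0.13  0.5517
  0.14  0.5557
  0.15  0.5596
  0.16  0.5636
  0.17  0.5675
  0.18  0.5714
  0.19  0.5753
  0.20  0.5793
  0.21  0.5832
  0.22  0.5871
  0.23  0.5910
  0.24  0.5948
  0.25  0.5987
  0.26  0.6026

€72.04

σ√T = 0.29·√2 = 0.4101
ln(S/K) + (r + σ²/2)T = ln(438/442) + (0.007 + 0.29²/2)·2 = -0.0091 + 0.0981 = 0.0890
d₁ = 0.0890 / 0.4101 = 0.2170 → 0.22
d₂ = d₁ − σ√T = 0.2170 − 0.4101 = -0.1931 → -0.19
exp(−rT) = exp(−0.007·2) = 0.9861
N(d₁) = N(0.22) = 0.5871;  N(d₂) = N(-0.19) = 0.4247
C = 438·0.5871 − 442·0.9861·0.4247 = 257.1498 − 185.1081 = 72.0417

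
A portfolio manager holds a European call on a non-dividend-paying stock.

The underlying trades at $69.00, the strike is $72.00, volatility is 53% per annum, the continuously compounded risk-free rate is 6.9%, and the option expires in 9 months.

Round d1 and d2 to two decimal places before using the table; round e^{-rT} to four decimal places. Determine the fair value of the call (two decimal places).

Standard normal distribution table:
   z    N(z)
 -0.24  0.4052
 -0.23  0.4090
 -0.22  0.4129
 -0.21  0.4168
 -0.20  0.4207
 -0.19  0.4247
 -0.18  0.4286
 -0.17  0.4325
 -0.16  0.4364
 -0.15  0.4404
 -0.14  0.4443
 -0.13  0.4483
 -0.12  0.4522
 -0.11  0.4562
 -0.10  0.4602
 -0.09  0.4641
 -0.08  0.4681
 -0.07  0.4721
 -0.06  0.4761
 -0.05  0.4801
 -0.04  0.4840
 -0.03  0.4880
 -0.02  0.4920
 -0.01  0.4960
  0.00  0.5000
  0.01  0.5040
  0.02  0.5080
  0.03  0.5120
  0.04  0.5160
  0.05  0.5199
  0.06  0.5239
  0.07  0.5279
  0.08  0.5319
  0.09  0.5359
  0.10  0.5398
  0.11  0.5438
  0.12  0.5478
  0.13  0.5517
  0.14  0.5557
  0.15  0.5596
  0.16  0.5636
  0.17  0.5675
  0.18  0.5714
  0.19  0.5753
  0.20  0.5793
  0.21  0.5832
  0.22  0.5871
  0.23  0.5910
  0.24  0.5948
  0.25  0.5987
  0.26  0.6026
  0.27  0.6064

$12.81

T = 0.75;  σ√T = 0.4590
d₁ = [ln(69/72) + (0.069 + 0.53²/2)·0.75] / 0.4590 = [-0.0426 + 0.1571] / 0.4590 = 0.2495 which rounds to 0.25
d₂ = d₁ − σ√T = 0.2495 − 0.4590 = -0.2095 which rounds to -0.21
exp(−rT) = exp(−0.069·0.75) = 0.9496
N(d₁) = N(0.25) = 0.5987;  N(d₂) = N(-0.21) = 0.4168
C = 69·0.5987 − 72·0.9496·0.4168 = 41.3103 − 28.4971 = 12.8132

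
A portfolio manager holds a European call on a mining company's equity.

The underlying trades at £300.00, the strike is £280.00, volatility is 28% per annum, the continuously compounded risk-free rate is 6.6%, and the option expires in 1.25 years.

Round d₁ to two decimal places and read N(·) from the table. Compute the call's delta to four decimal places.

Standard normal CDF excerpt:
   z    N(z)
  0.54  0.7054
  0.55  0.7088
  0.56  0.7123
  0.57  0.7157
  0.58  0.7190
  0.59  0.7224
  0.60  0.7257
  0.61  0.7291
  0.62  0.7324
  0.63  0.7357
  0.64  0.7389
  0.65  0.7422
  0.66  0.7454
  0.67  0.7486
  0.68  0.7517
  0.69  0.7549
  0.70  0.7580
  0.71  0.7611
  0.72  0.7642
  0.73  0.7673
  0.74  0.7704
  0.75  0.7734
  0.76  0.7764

σ√T = 0.28·√1.25 = 0.3130
d₁ = [ln(300/280) + (0.066 + ½·0.28²)·1.25] / (σ√T) = (0.0690 + 0.1315) / 0.3130 = 0.6405 which rounds to 0.64
N(d₁) = N(0.64) = 0.7389
Δ_call = N(d₁) = 0.7389

0.7389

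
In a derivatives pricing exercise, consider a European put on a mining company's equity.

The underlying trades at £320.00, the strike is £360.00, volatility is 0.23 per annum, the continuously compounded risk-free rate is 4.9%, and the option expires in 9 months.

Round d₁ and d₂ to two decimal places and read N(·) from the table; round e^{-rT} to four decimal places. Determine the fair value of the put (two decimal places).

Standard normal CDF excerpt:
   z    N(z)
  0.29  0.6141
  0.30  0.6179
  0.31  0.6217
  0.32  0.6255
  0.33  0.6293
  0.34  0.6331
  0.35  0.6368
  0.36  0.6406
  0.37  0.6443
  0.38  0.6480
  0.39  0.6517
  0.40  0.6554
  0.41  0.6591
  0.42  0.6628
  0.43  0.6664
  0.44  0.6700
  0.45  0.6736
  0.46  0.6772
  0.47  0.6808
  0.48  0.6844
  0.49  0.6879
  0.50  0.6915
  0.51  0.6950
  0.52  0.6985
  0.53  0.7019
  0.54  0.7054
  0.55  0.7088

£42.22

σ√T = 0.23 × 0.8660 = 0.1992
d₁ = [ln(320/360) + (0.049 + ½·0.23²)·0.75] / (σ√T) = (-0.1178 + 0.0566) / 0.1992 = -0.3072 which rounds to -0.31
d₂ = -0.3072 − 0.1992 = -0.5064 which rounds to -0.51
exp(−rT) = exp(−0.049·0.75) = 0.9639
N(−d₂) = N(0.51) = 0.6950;  N(−d₁) = N(0.31) = 0.6217
P = 360·0.9639·0.6950 − 320·0.6217 = 241.1678 − 198.9440 = 42.2238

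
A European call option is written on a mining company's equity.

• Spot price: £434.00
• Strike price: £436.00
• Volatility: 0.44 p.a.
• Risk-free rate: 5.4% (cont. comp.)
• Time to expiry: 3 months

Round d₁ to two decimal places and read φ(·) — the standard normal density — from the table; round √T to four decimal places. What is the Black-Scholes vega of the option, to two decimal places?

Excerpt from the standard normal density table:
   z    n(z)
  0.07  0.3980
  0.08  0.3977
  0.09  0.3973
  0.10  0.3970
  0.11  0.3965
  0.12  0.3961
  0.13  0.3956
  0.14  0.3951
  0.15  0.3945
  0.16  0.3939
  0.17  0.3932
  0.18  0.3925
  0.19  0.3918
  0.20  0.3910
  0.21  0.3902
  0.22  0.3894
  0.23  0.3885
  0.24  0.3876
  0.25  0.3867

T = 0.25;  σ√T = 0.2200
d₁ = [ln(434/436) + (0.054 + 0.44²/2)·0.25] / 0.2200 = [-0.0046 + 0.0377] / 0.2200 = 0.1505 ⇒ 0.15
√T = √0.25 = 0.5000
φ(d₁) = φ(0.15) = 0.3945
vega = S·φ(d₁)·√T = 434·0.3945·0.5000 = 85.6065

85.61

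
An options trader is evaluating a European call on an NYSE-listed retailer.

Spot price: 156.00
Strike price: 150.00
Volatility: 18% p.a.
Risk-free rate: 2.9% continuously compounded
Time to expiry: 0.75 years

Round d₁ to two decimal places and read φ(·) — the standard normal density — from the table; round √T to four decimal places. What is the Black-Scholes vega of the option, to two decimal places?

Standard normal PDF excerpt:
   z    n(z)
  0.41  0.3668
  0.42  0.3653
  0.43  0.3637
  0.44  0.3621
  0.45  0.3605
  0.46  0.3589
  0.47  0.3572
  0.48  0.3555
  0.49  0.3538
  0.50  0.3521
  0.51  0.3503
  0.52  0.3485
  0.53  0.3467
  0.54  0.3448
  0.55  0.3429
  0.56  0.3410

48.26

σ√T = 0.18 × 0.8660 = 0.1559
d₁ = [ln(156/150) + (0.029 + ½·0.18²)·0.75] / (σ√T) = (0.0392 + 0.0339) / 0.1559 = 0.4691 ≈ 0.47
√T = √0.75 = 0.8660
φ(d₁) = φ(0.47) = 0.3572
vega = S·φ(d₁)·√T = 156·0.3572·0.8660 = 48.2563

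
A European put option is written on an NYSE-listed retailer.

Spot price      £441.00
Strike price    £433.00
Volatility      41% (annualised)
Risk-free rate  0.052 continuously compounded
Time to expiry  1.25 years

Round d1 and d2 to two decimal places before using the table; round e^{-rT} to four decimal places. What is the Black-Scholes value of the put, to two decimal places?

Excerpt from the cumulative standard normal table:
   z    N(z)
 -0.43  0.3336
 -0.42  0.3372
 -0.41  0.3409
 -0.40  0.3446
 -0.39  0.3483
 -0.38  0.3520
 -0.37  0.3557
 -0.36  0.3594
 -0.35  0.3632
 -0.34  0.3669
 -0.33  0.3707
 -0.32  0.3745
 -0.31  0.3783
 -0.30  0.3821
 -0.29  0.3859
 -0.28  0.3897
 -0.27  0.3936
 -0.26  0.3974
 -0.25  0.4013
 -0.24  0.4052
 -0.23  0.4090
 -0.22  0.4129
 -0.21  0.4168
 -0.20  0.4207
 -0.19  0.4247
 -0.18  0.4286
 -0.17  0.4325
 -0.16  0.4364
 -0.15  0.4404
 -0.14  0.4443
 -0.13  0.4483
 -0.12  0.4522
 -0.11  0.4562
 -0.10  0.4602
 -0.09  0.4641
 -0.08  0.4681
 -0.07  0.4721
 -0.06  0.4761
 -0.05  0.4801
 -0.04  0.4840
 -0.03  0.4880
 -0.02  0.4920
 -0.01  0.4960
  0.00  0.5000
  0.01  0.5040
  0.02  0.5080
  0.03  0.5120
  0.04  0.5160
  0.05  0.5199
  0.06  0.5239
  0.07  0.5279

£60.62

σ√T = 0.41 × 1.1180 = 0.4584
d₁ = [ln(441/433) + (0.052 + ½·0.41²)·1.25] / (σ√T) = (0.0183 + 0.1701) / 0.4584 = 0.4109 ⇒ 0.41
d₂ = 0.4109 − 0.4584 = -0.0475 ⇒ -0.05
exp(−rT) = exp(−0.052·1.25) = 0.9371
N(−d₂) = N(0.05) = 0.5199;  N(−d₁) = N(-0.41) = 0.3409
P = 433·0.9371·0.5199 − 441·0.3409 = 210.9569 − 150.3369 = 60.6200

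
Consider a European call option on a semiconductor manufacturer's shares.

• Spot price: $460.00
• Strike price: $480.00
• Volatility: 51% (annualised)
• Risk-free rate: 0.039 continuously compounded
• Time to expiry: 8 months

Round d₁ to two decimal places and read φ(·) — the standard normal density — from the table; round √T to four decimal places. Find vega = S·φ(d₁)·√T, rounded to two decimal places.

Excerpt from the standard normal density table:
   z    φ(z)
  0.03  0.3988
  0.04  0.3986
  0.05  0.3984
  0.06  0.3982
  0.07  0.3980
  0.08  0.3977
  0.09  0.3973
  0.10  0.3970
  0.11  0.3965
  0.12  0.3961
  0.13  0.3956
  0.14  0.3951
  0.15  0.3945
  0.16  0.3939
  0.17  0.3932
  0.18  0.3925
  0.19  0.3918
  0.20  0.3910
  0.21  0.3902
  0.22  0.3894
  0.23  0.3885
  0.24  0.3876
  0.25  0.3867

147.68

σ√T = 0.51 × 0.8165 = 0.4164
d₁ = [ln(460/480) + (0.039 + 0.51²/2)·0.6667] / 0.4164 = [-0.0426 + 0.1127] / 0.4164 = 0.1684 ⇒ 0.17
√T = √0.6667 = 0.8165
φ(d₁) = φ(0.17) = 0.3932
vega = S·φ(d₁)·√T = 460·0.3932·0.8165 = 147.6820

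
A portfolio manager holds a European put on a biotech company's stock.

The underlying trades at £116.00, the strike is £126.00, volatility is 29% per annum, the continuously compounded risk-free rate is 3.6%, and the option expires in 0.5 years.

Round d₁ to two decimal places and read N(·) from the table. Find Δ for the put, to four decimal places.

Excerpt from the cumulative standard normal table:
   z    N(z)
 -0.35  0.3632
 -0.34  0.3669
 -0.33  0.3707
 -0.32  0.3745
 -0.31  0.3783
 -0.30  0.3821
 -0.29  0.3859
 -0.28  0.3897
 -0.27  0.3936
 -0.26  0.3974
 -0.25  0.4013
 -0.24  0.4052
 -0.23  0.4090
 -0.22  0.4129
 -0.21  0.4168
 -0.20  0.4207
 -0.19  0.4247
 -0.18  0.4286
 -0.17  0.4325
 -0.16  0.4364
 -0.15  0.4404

σ√T = 0.29·√0.5 = 0.2051
ln(S/K) + (r + σ²/2)T = ln(116/126) + (0.036 + 0.29²/2)·0.5 = -0.0827 + 0.0390 = -0.0437
d₁ = -0.0437 / 0.2051 = -0.2129 ≈ -0.21
N(d₁) = N(-0.21) = 0.4168
Δ_put = N(d₁) − 1 = 0.4168 − 1 = -0.5832

-0.5832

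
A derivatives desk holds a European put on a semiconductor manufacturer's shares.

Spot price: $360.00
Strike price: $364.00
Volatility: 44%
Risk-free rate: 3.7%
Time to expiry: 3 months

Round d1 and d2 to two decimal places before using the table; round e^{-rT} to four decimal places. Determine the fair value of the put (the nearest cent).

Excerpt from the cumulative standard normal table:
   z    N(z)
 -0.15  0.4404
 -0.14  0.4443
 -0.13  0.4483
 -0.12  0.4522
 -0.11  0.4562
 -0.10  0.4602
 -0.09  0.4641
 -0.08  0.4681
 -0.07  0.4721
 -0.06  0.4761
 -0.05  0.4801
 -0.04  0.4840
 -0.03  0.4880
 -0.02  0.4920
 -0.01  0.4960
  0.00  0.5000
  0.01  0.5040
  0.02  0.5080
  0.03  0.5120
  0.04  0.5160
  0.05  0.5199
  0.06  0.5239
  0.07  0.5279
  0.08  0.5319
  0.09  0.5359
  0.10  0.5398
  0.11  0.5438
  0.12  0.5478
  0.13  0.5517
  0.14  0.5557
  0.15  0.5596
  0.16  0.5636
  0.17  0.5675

σ√T = 0.44·√0.25 = 0.2200
d₁ = [ln(360/364) + (0.037 + 0.44²/2)·0.25] / 0.2200 = [-0.0110 + 0.0335] / 0.2200 = 0.1018 → 0.10
d₂ = d₁ − σ√T = 0.1018 − 0.2200 = -0.1182 → -0.12
exp(−rT) = exp(−0.037·0.25) = 0.9908
N(−d₂) = N(0.12) = 0.5478;  N(−d₁) = N(-0.10) = 0.4602
P = 364·0.9908·0.5478 − 360·0.4602 = 197.5647 − 165.6720 = 31.8927

$31.89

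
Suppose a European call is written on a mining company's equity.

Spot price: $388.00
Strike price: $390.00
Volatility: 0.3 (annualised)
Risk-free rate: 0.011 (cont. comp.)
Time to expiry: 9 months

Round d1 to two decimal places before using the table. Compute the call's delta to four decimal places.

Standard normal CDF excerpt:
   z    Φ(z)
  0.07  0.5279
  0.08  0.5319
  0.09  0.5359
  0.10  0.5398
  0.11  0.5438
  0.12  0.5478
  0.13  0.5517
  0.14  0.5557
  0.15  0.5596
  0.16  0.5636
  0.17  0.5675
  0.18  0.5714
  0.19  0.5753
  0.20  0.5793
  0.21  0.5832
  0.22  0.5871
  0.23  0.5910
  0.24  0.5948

0.5557

T = 0.75;  σ√T = 0.2598
ln(S/K) + (r + σ²/2)T = ln(388/390) + (0.011 + 0.3²/2)·0.75 = -0.0051 + 0.0420 = 0.0369
d₁ = 0.0369 / 0.2598 = 0.1419 ⇒ 0.14
N(d₁) = N(0.14) = 0.5557
Δ_call = N(d₁) = 0.5557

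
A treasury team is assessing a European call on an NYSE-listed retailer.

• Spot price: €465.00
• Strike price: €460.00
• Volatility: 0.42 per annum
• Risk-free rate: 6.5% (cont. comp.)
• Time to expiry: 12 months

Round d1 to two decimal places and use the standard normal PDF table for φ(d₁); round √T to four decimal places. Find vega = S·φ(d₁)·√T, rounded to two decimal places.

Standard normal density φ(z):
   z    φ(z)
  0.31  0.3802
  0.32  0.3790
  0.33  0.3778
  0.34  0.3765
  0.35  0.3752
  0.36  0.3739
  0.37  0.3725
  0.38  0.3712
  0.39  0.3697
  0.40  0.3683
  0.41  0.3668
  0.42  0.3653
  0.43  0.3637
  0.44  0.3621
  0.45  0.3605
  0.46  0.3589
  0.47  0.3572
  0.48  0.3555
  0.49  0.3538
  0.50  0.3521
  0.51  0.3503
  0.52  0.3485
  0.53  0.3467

171.91

σ√T = 0.42 × 1.0000 = 0.4200
d₁ = [ln(465/460) + (0.065 + 0.42²/2)·1] / 0.4200 = [0.0108 + 0.1532] / 0.4200 = 0.3905 ⇒ 0.39
√T = √1 = 1.0000
φ(d₁) = φ(0.39) = 0.3697
vega = S·φ(d₁)·√T = 465·0.3697·1.0000 = 171.9105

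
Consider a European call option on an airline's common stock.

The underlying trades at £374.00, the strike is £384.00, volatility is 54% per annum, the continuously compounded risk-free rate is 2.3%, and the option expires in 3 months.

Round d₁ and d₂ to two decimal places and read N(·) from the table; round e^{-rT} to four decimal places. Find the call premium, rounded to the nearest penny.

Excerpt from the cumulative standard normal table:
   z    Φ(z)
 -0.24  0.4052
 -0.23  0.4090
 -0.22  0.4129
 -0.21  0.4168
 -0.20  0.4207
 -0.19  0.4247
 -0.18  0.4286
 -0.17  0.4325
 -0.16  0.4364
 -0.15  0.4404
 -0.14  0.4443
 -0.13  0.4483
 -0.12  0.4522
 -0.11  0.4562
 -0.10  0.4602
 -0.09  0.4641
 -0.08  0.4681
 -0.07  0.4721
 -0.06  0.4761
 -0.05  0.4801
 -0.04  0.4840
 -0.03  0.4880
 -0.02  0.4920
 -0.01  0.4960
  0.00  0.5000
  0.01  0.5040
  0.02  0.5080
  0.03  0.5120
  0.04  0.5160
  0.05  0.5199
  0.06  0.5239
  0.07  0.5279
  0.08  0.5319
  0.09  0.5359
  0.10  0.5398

T = 0.25;  σ√T = 0.2700
ln(S/K) + (r + σ²/2)T = ln(374/384) + (0.023 + 0.54²/2)·0.25 = -0.0264 + 0.0422 = 0.0158
d₁ = 0.0158 / 0.2700 = 0.0586 which rounds to 0.06
d₂ = d₁ − σ√T = 0.0586 − 0.2700 = -0.2114 which rounds to -0.21
e^(−rT) = e^(−0.023·0.25) = 0.9943
C = 374·N(0.06) − 384·0.9943·N(-0.21) = 374·0.5239 − 384·0.9943·0.4168 = 195.9386 − 159.1389 = 36.7997

£36.80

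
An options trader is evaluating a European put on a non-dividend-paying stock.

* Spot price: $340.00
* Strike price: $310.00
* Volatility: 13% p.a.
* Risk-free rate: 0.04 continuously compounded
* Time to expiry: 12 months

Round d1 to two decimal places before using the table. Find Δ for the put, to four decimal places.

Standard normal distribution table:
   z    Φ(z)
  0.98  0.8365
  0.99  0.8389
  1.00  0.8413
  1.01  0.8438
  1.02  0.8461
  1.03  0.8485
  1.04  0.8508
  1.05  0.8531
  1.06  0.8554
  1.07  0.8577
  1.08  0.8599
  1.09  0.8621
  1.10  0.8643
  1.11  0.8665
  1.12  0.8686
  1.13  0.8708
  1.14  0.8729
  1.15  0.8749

σ√T = 0.13·√1 = 0.1300
ln(S/K) + (r + σ²/2)T = ln(340/310) + (0.04 + 0.13²/2)·1 = 0.0924 + 0.0485 = 0.1408
d₁ = 0.1408 / 0.1300 = 1.0833 which rounds to 1.08
N(d₁) = N(1.08) = 0.8599
Δ_put = N(d₁) − 1 = 0.8599 − 1 = -0.1401

-0.1401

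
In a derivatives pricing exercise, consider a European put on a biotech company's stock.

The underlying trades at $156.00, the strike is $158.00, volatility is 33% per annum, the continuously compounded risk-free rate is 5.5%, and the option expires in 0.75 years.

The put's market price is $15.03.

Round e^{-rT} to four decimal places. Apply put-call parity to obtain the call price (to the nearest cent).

$19.41

e^(−rT) = e^(−0.055·0.75) = 0.9596
Put-call parity: C − P = S − K·e^(−rT) = 156 − 158·0.9596 = 156 − 151.6168 = 4.3832
C = P + (C − P) = 15.03 + (4.3832) = 19.4132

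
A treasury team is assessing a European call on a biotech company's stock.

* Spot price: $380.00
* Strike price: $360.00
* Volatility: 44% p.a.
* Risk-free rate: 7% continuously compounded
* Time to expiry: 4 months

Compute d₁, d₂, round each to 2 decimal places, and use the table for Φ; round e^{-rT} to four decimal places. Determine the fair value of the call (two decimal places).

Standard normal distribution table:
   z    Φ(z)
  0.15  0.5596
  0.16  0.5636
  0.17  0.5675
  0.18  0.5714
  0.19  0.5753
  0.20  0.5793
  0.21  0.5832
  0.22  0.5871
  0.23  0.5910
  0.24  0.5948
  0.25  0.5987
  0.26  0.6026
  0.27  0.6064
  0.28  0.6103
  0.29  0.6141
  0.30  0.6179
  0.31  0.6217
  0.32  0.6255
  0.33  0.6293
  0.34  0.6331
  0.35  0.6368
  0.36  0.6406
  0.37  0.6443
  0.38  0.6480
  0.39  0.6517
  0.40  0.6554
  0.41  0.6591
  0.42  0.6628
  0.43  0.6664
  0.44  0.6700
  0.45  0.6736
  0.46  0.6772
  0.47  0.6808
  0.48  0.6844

σ√T = 0.44 × 0.5774 = 0.2540
d₁ = [ln(380/360) + (0.07 + ½·0.44²)·0.3333] / (σ√T) = (0.0541 + 0.0556) / 0.2540 = 0.4317 → 0.43
d₂ = 0.4317 − 0.2540 = 0.1777 → 0.18
e^(−rT) = e^(−0.07·0.3333) = 0.9769
N(d₁) = N(0.43) = 0.6664;  N(d₂) = N(0.18) = 0.5714
C = 380·0.6664 − 360·0.9769·0.5714 = 253.2320 − 200.9522 = 52.2798

$52.28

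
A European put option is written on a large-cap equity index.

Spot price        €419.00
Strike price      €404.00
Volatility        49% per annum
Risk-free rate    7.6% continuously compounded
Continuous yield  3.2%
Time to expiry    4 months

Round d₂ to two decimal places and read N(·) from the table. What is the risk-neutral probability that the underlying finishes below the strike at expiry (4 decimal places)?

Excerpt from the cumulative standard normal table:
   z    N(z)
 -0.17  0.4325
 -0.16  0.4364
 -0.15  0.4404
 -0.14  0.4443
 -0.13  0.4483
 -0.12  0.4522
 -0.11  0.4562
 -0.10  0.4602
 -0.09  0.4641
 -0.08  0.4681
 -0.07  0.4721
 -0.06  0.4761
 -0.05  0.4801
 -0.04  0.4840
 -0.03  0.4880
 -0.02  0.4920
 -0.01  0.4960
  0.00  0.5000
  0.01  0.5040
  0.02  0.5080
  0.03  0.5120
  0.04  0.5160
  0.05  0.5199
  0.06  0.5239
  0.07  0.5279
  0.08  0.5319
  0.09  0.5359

0.4840

T = 0.3333;  σ√T = 0.2829
d₁ = [ln(419/404) + (0.076 − 0.032 + 0.49²/2)·0.3333] / 0.2829 = [0.0365 + 0.0547] / 0.2829 = 0.3222 ⇒ 0.32
d₂ = d₁ − σ√T = 0.3222 − 0.2829 = 0.0393 ⇒ 0.04
Pr(exercise) under Q = N(−d₂) = N(-0.04) = 0.4840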